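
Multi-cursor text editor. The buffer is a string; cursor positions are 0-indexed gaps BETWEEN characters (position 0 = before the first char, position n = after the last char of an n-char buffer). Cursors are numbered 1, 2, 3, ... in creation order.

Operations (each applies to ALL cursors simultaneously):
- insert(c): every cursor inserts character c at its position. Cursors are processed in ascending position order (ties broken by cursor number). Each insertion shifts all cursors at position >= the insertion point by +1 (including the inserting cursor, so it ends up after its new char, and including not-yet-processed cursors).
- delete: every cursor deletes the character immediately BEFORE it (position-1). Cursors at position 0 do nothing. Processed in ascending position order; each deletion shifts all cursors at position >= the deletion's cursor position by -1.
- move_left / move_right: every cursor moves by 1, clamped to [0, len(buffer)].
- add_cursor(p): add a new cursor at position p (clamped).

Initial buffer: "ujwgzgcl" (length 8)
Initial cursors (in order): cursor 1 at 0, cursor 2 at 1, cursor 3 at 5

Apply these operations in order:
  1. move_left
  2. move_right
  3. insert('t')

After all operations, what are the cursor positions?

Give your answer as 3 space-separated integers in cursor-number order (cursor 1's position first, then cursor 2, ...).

Answer: 3 3 8

Derivation:
After op 1 (move_left): buffer="ujwgzgcl" (len 8), cursors c1@0 c2@0 c3@4, authorship ........
After op 2 (move_right): buffer="ujwgzgcl" (len 8), cursors c1@1 c2@1 c3@5, authorship ........
After op 3 (insert('t')): buffer="uttjwgztgcl" (len 11), cursors c1@3 c2@3 c3@8, authorship .12....3...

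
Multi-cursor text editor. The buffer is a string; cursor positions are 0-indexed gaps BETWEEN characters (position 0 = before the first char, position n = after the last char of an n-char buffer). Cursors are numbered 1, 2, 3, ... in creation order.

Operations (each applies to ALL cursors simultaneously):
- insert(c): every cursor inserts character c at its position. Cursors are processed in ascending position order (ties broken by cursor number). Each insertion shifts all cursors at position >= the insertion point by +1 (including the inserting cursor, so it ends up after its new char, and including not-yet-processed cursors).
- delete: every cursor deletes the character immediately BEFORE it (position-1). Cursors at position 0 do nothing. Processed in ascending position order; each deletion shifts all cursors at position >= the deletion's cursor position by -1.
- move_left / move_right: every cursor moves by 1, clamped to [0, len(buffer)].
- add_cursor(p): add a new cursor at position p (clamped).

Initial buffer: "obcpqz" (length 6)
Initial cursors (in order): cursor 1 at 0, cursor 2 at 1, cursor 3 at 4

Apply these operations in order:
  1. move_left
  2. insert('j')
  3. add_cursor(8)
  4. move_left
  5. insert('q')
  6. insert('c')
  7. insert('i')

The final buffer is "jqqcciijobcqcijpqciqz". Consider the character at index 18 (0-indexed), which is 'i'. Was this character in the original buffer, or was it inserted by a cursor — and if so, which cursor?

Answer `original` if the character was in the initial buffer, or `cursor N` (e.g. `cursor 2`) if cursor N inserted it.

Answer: cursor 4

Derivation:
After op 1 (move_left): buffer="obcpqz" (len 6), cursors c1@0 c2@0 c3@3, authorship ......
After op 2 (insert('j')): buffer="jjobcjpqz" (len 9), cursors c1@2 c2@2 c3@6, authorship 12...3...
After op 3 (add_cursor(8)): buffer="jjobcjpqz" (len 9), cursors c1@2 c2@2 c3@6 c4@8, authorship 12...3...
After op 4 (move_left): buffer="jjobcjpqz" (len 9), cursors c1@1 c2@1 c3@5 c4@7, authorship 12...3...
After op 5 (insert('q')): buffer="jqqjobcqjpqqz" (len 13), cursors c1@3 c2@3 c3@8 c4@11, authorship 1122...33.4..
After op 6 (insert('c')): buffer="jqqccjobcqcjpqcqz" (len 17), cursors c1@5 c2@5 c3@11 c4@15, authorship 112122...333.44..
After op 7 (insert('i')): buffer="jqqcciijobcqcijpqciqz" (len 21), cursors c1@7 c2@7 c3@14 c4@19, authorship 11212122...3333.444..
Authorship (.=original, N=cursor N): 1 1 2 1 2 1 2 2 . . . 3 3 3 3 . 4 4 4 . .
Index 18: author = 4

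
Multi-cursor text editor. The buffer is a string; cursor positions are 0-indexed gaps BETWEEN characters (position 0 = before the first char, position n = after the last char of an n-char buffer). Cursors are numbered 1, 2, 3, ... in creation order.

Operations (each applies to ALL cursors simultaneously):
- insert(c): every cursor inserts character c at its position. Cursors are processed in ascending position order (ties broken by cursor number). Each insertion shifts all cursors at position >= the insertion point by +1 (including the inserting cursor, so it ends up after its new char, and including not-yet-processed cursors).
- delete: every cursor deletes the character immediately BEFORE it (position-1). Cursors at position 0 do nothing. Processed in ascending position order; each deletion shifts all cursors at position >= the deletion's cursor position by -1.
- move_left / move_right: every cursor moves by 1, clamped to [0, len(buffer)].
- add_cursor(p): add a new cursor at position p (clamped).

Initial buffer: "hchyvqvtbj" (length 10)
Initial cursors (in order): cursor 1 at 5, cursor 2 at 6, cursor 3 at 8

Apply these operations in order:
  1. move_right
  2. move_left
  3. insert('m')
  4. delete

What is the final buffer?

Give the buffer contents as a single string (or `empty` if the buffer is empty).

After op 1 (move_right): buffer="hchyvqvtbj" (len 10), cursors c1@6 c2@7 c3@9, authorship ..........
After op 2 (move_left): buffer="hchyvqvtbj" (len 10), cursors c1@5 c2@6 c3@8, authorship ..........
After op 3 (insert('m')): buffer="hchyvmqmvtmbj" (len 13), cursors c1@6 c2@8 c3@11, authorship .....1.2..3..
After op 4 (delete): buffer="hchyvqvtbj" (len 10), cursors c1@5 c2@6 c3@8, authorship ..........

Answer: hchyvqvtbj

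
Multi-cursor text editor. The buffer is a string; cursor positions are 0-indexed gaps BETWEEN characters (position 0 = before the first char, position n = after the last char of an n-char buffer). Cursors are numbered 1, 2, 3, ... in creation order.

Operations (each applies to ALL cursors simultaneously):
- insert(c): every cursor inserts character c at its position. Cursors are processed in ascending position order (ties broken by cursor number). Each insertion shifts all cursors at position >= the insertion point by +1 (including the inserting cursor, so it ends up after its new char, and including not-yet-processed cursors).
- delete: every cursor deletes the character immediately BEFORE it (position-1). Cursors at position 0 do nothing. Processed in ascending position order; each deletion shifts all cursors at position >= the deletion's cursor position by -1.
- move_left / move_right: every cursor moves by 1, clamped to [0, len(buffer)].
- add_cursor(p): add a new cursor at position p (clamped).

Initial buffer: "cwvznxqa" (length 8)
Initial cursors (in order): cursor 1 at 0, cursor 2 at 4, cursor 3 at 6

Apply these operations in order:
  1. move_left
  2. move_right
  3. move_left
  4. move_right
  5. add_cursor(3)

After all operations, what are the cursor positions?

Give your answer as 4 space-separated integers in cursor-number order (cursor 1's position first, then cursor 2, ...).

After op 1 (move_left): buffer="cwvznxqa" (len 8), cursors c1@0 c2@3 c3@5, authorship ........
After op 2 (move_right): buffer="cwvznxqa" (len 8), cursors c1@1 c2@4 c3@6, authorship ........
After op 3 (move_left): buffer="cwvznxqa" (len 8), cursors c1@0 c2@3 c3@5, authorship ........
After op 4 (move_right): buffer="cwvznxqa" (len 8), cursors c1@1 c2@4 c3@6, authorship ........
After op 5 (add_cursor(3)): buffer="cwvznxqa" (len 8), cursors c1@1 c4@3 c2@4 c3@6, authorship ........

Answer: 1 4 6 3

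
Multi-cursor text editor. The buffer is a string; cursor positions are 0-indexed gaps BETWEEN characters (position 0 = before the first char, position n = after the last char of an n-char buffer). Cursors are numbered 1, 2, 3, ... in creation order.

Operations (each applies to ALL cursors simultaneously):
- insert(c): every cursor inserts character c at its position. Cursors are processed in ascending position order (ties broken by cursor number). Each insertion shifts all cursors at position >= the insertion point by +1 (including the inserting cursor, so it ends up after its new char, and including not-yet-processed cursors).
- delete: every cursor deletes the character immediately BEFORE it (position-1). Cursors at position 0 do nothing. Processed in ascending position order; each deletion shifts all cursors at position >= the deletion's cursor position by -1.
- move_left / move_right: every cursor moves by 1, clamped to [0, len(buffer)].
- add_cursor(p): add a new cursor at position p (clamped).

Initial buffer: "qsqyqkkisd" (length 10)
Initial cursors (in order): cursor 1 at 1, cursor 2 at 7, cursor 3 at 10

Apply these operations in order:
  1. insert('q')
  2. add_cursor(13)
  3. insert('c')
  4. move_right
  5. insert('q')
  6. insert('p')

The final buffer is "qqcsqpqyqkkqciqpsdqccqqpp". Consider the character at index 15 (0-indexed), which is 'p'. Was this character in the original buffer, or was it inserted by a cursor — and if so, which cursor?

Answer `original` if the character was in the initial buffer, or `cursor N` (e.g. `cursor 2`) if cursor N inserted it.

Answer: cursor 2

Derivation:
After op 1 (insert('q')): buffer="qqsqyqkkqisdq" (len 13), cursors c1@2 c2@9 c3@13, authorship .1......2...3
After op 2 (add_cursor(13)): buffer="qqsqyqkkqisdq" (len 13), cursors c1@2 c2@9 c3@13 c4@13, authorship .1......2...3
After op 3 (insert('c')): buffer="qqcsqyqkkqcisdqcc" (len 17), cursors c1@3 c2@11 c3@17 c4@17, authorship .11......22...334
After op 4 (move_right): buffer="qqcsqyqkkqcisdqcc" (len 17), cursors c1@4 c2@12 c3@17 c4@17, authorship .11......22...334
After op 5 (insert('q')): buffer="qqcsqqyqkkqciqsdqccqq" (len 21), cursors c1@5 c2@14 c3@21 c4@21, authorship .11.1.....22.2..33434
After op 6 (insert('p')): buffer="qqcsqpqyqkkqciqpsdqccqqpp" (len 25), cursors c1@6 c2@16 c3@25 c4@25, authorship .11.11.....22.22..3343434
Authorship (.=original, N=cursor N): . 1 1 . 1 1 . . . . . 2 2 . 2 2 . . 3 3 4 3 4 3 4
Index 15: author = 2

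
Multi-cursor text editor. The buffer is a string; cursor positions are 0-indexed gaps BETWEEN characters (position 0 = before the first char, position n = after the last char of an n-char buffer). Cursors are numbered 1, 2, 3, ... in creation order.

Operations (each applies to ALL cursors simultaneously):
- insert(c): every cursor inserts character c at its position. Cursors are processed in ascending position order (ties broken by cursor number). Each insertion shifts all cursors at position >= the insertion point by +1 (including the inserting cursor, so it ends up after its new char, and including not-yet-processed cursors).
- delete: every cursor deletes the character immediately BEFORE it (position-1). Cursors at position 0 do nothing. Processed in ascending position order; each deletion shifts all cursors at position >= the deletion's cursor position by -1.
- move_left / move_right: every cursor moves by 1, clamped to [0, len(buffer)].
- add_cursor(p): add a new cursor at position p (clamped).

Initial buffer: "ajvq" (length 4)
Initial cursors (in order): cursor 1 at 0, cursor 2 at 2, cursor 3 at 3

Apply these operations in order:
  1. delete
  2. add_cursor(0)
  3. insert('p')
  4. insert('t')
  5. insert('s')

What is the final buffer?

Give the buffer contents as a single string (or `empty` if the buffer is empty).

After op 1 (delete): buffer="aq" (len 2), cursors c1@0 c2@1 c3@1, authorship ..
After op 2 (add_cursor(0)): buffer="aq" (len 2), cursors c1@0 c4@0 c2@1 c3@1, authorship ..
After op 3 (insert('p')): buffer="ppappq" (len 6), cursors c1@2 c4@2 c2@5 c3@5, authorship 14.23.
After op 4 (insert('t')): buffer="ppttappttq" (len 10), cursors c1@4 c4@4 c2@9 c3@9, authorship 1414.2323.
After op 5 (insert('s')): buffer="ppttssappttssq" (len 14), cursors c1@6 c4@6 c2@13 c3@13, authorship 141414.232323.

Answer: ppttssappttssq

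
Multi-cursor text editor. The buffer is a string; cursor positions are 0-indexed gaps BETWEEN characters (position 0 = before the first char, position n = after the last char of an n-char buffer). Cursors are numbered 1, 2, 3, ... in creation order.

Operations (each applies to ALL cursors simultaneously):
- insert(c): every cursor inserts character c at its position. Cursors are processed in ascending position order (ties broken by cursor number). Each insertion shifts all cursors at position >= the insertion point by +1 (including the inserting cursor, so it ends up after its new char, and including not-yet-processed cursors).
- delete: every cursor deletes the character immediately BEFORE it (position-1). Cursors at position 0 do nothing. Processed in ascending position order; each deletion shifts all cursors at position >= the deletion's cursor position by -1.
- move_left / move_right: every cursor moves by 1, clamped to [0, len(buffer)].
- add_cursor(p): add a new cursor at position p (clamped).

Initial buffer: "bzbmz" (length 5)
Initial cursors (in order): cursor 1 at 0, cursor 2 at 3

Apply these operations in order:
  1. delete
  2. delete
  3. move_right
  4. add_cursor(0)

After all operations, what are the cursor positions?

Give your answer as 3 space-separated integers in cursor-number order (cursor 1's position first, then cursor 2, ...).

After op 1 (delete): buffer="bzmz" (len 4), cursors c1@0 c2@2, authorship ....
After op 2 (delete): buffer="bmz" (len 3), cursors c1@0 c2@1, authorship ...
After op 3 (move_right): buffer="bmz" (len 3), cursors c1@1 c2@2, authorship ...
After op 4 (add_cursor(0)): buffer="bmz" (len 3), cursors c3@0 c1@1 c2@2, authorship ...

Answer: 1 2 0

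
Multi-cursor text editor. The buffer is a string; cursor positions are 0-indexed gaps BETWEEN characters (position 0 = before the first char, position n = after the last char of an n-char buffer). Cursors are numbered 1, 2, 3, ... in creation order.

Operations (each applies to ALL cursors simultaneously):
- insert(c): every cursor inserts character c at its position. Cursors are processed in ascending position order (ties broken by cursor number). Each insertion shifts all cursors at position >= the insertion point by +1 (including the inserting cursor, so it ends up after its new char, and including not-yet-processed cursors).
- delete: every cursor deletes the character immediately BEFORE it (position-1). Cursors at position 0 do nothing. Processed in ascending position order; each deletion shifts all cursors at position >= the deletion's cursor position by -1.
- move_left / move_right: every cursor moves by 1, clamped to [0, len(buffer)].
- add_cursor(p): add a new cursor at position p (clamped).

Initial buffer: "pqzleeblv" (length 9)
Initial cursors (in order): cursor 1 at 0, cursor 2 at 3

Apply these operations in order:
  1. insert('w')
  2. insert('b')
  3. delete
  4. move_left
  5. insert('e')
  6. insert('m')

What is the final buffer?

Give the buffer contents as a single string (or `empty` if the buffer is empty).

After op 1 (insert('w')): buffer="wpqzwleeblv" (len 11), cursors c1@1 c2@5, authorship 1...2......
After op 2 (insert('b')): buffer="wbpqzwbleeblv" (len 13), cursors c1@2 c2@7, authorship 11...22......
After op 3 (delete): buffer="wpqzwleeblv" (len 11), cursors c1@1 c2@5, authorship 1...2......
After op 4 (move_left): buffer="wpqzwleeblv" (len 11), cursors c1@0 c2@4, authorship 1...2......
After op 5 (insert('e')): buffer="ewpqzewleeblv" (len 13), cursors c1@1 c2@6, authorship 11...22......
After op 6 (insert('m')): buffer="emwpqzemwleeblv" (len 15), cursors c1@2 c2@8, authorship 111...222......

Answer: emwpqzemwleeblv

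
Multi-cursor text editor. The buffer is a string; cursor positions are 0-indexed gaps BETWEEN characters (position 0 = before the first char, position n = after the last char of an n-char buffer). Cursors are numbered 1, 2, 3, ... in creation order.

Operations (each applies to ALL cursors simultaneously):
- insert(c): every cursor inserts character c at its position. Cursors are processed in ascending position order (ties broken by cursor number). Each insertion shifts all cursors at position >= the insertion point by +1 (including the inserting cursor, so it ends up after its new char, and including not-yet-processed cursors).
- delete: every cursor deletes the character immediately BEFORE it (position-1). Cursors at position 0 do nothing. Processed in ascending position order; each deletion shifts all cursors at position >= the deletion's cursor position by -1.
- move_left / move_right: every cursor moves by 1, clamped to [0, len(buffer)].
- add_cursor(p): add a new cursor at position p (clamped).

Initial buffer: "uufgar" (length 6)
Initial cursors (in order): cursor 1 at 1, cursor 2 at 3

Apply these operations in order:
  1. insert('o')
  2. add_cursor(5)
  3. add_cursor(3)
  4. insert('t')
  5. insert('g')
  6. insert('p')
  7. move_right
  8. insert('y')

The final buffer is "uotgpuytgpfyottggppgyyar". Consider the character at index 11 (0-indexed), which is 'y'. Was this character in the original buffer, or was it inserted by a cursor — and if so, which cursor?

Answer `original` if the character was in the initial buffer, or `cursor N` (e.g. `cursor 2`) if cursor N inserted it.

After op 1 (insert('o')): buffer="uoufogar" (len 8), cursors c1@2 c2@5, authorship .1..2...
After op 2 (add_cursor(5)): buffer="uoufogar" (len 8), cursors c1@2 c2@5 c3@5, authorship .1..2...
After op 3 (add_cursor(3)): buffer="uoufogar" (len 8), cursors c1@2 c4@3 c2@5 c3@5, authorship .1..2...
After op 4 (insert('t')): buffer="uotutfottgar" (len 12), cursors c1@3 c4@5 c2@9 c3@9, authorship .11.4.223...
After op 5 (insert('g')): buffer="uotgutgfottgggar" (len 16), cursors c1@4 c4@7 c2@13 c3@13, authorship .111.44.22323...
After op 6 (insert('p')): buffer="uotgputgpfottggppgar" (len 20), cursors c1@5 c4@9 c2@17 c3@17, authorship .1111.444.2232323...
After op 7 (move_right): buffer="uotgputgpfottggppgar" (len 20), cursors c1@6 c4@10 c2@18 c3@18, authorship .1111.444.2232323...
After op 8 (insert('y')): buffer="uotgpuytgpfyottggppgyyar" (len 24), cursors c1@7 c4@12 c2@22 c3@22, authorship .1111.1444.42232323.23..
Authorship (.=original, N=cursor N): . 1 1 1 1 . 1 4 4 4 . 4 2 2 3 2 3 2 3 . 2 3 . .
Index 11: author = 4

Answer: cursor 4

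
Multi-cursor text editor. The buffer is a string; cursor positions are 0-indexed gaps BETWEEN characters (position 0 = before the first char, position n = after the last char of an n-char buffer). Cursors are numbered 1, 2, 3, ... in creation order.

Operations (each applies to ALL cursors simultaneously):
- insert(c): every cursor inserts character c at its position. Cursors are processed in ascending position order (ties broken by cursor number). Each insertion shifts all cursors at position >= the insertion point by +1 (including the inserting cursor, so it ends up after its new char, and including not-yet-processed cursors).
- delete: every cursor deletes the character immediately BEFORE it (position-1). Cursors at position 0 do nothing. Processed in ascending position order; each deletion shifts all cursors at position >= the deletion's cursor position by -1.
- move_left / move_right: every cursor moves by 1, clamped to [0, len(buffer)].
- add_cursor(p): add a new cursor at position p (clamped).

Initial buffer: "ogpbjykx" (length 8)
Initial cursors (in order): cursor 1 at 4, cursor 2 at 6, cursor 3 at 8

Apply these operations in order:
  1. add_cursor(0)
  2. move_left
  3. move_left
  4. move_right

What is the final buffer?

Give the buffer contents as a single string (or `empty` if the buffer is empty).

Answer: ogpbjykx

Derivation:
After op 1 (add_cursor(0)): buffer="ogpbjykx" (len 8), cursors c4@0 c1@4 c2@6 c3@8, authorship ........
After op 2 (move_left): buffer="ogpbjykx" (len 8), cursors c4@0 c1@3 c2@5 c3@7, authorship ........
After op 3 (move_left): buffer="ogpbjykx" (len 8), cursors c4@0 c1@2 c2@4 c3@6, authorship ........
After op 4 (move_right): buffer="ogpbjykx" (len 8), cursors c4@1 c1@3 c2@5 c3@7, authorship ........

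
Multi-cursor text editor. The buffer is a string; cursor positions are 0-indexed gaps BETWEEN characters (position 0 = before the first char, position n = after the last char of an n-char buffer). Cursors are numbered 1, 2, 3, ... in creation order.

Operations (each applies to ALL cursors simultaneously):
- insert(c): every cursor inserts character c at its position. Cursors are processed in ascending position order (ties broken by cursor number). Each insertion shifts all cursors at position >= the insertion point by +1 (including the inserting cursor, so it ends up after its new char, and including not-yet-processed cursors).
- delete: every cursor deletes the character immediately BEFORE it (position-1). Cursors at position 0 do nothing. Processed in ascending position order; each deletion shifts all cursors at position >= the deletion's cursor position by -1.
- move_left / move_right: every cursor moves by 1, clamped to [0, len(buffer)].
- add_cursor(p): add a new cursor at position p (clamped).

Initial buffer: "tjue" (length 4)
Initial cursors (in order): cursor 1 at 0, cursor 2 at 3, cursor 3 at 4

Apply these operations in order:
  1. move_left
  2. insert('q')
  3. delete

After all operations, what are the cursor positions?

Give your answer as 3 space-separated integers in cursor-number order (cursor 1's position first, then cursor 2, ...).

After op 1 (move_left): buffer="tjue" (len 4), cursors c1@0 c2@2 c3@3, authorship ....
After op 2 (insert('q')): buffer="qtjquqe" (len 7), cursors c1@1 c2@4 c3@6, authorship 1..2.3.
After op 3 (delete): buffer="tjue" (len 4), cursors c1@0 c2@2 c3@3, authorship ....

Answer: 0 2 3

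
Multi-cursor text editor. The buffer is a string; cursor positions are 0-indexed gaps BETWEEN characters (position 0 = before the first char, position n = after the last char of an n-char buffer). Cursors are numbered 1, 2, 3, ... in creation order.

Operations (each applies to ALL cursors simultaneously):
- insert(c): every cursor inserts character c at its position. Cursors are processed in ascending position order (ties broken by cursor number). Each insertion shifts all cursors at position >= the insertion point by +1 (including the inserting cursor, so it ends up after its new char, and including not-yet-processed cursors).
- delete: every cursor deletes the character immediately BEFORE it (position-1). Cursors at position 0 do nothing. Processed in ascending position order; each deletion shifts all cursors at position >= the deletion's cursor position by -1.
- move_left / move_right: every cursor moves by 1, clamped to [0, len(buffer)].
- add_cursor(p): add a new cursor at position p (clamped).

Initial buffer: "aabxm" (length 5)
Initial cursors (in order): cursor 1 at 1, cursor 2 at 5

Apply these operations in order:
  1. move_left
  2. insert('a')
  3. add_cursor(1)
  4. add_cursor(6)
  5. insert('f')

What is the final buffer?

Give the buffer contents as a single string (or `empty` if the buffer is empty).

After op 1 (move_left): buffer="aabxm" (len 5), cursors c1@0 c2@4, authorship .....
After op 2 (insert('a')): buffer="aaabxam" (len 7), cursors c1@1 c2@6, authorship 1....2.
After op 3 (add_cursor(1)): buffer="aaabxam" (len 7), cursors c1@1 c3@1 c2@6, authorship 1....2.
After op 4 (add_cursor(6)): buffer="aaabxam" (len 7), cursors c1@1 c3@1 c2@6 c4@6, authorship 1....2.
After op 5 (insert('f')): buffer="affaabxaffm" (len 11), cursors c1@3 c3@3 c2@10 c4@10, authorship 113....224.

Answer: affaabxaffm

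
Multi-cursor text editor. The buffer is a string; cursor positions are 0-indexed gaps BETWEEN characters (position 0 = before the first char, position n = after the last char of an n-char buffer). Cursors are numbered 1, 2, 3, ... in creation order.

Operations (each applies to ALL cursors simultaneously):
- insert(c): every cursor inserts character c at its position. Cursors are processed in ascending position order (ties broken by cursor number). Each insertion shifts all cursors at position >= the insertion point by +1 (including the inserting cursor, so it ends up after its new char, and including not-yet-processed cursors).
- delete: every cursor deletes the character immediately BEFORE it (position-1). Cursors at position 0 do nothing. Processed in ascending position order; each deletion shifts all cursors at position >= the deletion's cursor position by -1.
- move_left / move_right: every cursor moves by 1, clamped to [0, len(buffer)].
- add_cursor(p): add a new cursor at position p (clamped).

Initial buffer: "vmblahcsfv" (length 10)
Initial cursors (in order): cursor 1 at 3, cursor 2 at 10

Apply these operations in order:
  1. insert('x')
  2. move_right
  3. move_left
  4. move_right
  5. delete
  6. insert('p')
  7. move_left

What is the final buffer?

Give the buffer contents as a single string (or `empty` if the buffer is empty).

After op 1 (insert('x')): buffer="vmbxlahcsfvx" (len 12), cursors c1@4 c2@12, authorship ...1.......2
After op 2 (move_right): buffer="vmbxlahcsfvx" (len 12), cursors c1@5 c2@12, authorship ...1.......2
After op 3 (move_left): buffer="vmbxlahcsfvx" (len 12), cursors c1@4 c2@11, authorship ...1.......2
After op 4 (move_right): buffer="vmbxlahcsfvx" (len 12), cursors c1@5 c2@12, authorship ...1.......2
After op 5 (delete): buffer="vmbxahcsfv" (len 10), cursors c1@4 c2@10, authorship ...1......
After op 6 (insert('p')): buffer="vmbxpahcsfvp" (len 12), cursors c1@5 c2@12, authorship ...11......2
After op 7 (move_left): buffer="vmbxpahcsfvp" (len 12), cursors c1@4 c2@11, authorship ...11......2

Answer: vmbxpahcsfvp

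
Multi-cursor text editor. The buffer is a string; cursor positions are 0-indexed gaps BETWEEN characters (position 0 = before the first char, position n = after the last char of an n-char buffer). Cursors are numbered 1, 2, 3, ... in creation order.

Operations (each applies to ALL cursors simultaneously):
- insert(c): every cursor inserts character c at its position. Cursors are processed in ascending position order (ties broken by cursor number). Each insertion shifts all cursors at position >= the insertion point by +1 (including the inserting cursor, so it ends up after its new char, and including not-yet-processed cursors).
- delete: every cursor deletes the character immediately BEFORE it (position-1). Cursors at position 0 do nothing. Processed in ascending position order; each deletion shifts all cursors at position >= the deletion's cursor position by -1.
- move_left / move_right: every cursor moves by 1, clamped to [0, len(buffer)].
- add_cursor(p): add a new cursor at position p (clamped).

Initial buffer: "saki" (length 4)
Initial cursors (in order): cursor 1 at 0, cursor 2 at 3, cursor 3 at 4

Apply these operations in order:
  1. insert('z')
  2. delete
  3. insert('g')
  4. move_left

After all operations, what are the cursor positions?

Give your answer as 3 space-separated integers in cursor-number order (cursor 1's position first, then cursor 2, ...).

After op 1 (insert('z')): buffer="zsakziz" (len 7), cursors c1@1 c2@5 c3@7, authorship 1...2.3
After op 2 (delete): buffer="saki" (len 4), cursors c1@0 c2@3 c3@4, authorship ....
After op 3 (insert('g')): buffer="gsakgig" (len 7), cursors c1@1 c2@5 c3@7, authorship 1...2.3
After op 4 (move_left): buffer="gsakgig" (len 7), cursors c1@0 c2@4 c3@6, authorship 1...2.3

Answer: 0 4 6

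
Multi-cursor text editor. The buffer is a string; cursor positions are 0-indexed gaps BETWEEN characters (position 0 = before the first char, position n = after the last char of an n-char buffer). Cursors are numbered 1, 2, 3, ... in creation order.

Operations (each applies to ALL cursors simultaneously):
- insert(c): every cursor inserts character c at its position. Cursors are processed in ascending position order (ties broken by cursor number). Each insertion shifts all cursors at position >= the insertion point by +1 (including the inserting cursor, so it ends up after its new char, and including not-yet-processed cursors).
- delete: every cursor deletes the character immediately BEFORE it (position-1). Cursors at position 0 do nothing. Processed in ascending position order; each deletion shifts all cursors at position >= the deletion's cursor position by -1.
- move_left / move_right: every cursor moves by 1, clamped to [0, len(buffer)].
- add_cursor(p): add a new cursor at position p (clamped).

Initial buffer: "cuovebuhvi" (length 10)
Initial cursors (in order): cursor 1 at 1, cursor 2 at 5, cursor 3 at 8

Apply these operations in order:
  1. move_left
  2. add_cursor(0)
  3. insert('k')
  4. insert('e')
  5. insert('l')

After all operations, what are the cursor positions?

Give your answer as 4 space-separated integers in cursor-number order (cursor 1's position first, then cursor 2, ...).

After op 1 (move_left): buffer="cuovebuhvi" (len 10), cursors c1@0 c2@4 c3@7, authorship ..........
After op 2 (add_cursor(0)): buffer="cuovebuhvi" (len 10), cursors c1@0 c4@0 c2@4 c3@7, authorship ..........
After op 3 (insert('k')): buffer="kkcuovkebukhvi" (len 14), cursors c1@2 c4@2 c2@7 c3@11, authorship 14....2...3...
After op 4 (insert('e')): buffer="kkeecuovkeebukehvi" (len 18), cursors c1@4 c4@4 c2@10 c3@15, authorship 1414....22...33...
After op 5 (insert('l')): buffer="kkeellcuovkelebukelhvi" (len 22), cursors c1@6 c4@6 c2@13 c3@19, authorship 141414....222...333...

Answer: 6 13 19 6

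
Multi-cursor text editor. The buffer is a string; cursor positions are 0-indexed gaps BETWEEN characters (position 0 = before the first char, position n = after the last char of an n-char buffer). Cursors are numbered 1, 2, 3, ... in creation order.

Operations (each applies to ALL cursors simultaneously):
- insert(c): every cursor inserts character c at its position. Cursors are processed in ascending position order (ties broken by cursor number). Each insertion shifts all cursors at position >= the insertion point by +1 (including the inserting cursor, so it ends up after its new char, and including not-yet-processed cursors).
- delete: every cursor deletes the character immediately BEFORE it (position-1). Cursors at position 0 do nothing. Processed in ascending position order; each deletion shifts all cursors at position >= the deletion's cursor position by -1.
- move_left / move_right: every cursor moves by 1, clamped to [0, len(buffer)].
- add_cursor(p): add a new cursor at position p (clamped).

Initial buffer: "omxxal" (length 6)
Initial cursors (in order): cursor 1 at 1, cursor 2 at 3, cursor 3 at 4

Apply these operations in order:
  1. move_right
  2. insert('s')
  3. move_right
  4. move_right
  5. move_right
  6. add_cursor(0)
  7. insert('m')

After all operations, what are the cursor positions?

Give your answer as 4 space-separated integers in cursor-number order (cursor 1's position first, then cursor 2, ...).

After op 1 (move_right): buffer="omxxal" (len 6), cursors c1@2 c2@4 c3@5, authorship ......
After op 2 (insert('s')): buffer="omsxxsasl" (len 9), cursors c1@3 c2@6 c3@8, authorship ..1..2.3.
After op 3 (move_right): buffer="omsxxsasl" (len 9), cursors c1@4 c2@7 c3@9, authorship ..1..2.3.
After op 4 (move_right): buffer="omsxxsasl" (len 9), cursors c1@5 c2@8 c3@9, authorship ..1..2.3.
After op 5 (move_right): buffer="omsxxsasl" (len 9), cursors c1@6 c2@9 c3@9, authorship ..1..2.3.
After op 6 (add_cursor(0)): buffer="omsxxsasl" (len 9), cursors c4@0 c1@6 c2@9 c3@9, authorship ..1..2.3.
After op 7 (insert('m')): buffer="momsxxsmaslmm" (len 13), cursors c4@1 c1@8 c2@13 c3@13, authorship 4..1..21.3.23

Answer: 8 13 13 1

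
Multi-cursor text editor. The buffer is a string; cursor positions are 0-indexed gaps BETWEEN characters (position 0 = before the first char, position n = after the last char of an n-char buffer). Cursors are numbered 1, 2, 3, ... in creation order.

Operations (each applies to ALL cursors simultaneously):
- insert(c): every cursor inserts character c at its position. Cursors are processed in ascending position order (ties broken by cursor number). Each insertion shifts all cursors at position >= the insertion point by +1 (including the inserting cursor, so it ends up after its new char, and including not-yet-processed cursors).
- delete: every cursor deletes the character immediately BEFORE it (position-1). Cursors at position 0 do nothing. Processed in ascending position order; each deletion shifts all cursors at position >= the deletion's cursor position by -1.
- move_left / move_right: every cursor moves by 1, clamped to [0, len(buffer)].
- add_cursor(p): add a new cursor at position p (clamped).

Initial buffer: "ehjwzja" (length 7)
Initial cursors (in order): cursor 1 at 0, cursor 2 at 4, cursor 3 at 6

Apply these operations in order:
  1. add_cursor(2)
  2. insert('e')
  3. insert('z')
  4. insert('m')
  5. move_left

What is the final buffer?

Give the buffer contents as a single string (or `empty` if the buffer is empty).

Answer: ezmehezmjwezmzjezma

Derivation:
After op 1 (add_cursor(2)): buffer="ehjwzja" (len 7), cursors c1@0 c4@2 c2@4 c3@6, authorship .......
After op 2 (insert('e')): buffer="eehejwezjea" (len 11), cursors c1@1 c4@4 c2@7 c3@10, authorship 1..4..2..3.
After op 3 (insert('z')): buffer="ezehezjwezzjeza" (len 15), cursors c1@2 c4@6 c2@10 c3@14, authorship 11..44..22..33.
After op 4 (insert('m')): buffer="ezmehezmjwezmzjezma" (len 19), cursors c1@3 c4@8 c2@13 c3@18, authorship 111..444..222..333.
After op 5 (move_left): buffer="ezmehezmjwezmzjezma" (len 19), cursors c1@2 c4@7 c2@12 c3@17, authorship 111..444..222..333.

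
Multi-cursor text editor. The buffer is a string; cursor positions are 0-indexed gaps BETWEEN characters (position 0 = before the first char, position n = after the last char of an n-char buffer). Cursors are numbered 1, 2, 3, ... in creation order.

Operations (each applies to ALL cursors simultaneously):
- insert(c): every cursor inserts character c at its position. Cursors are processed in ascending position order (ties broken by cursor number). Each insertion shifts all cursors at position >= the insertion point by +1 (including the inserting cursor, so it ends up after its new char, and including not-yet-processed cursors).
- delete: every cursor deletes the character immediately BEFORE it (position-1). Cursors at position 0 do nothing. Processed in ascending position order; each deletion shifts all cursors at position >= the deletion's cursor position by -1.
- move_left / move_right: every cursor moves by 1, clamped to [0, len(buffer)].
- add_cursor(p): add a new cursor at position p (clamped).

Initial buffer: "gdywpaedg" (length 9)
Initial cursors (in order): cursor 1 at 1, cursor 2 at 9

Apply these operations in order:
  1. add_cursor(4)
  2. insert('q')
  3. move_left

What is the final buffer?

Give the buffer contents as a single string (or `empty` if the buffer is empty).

After op 1 (add_cursor(4)): buffer="gdywpaedg" (len 9), cursors c1@1 c3@4 c2@9, authorship .........
After op 2 (insert('q')): buffer="gqdywqpaedgq" (len 12), cursors c1@2 c3@6 c2@12, authorship .1...3.....2
After op 3 (move_left): buffer="gqdywqpaedgq" (len 12), cursors c1@1 c3@5 c2@11, authorship .1...3.....2

Answer: gqdywqpaedgq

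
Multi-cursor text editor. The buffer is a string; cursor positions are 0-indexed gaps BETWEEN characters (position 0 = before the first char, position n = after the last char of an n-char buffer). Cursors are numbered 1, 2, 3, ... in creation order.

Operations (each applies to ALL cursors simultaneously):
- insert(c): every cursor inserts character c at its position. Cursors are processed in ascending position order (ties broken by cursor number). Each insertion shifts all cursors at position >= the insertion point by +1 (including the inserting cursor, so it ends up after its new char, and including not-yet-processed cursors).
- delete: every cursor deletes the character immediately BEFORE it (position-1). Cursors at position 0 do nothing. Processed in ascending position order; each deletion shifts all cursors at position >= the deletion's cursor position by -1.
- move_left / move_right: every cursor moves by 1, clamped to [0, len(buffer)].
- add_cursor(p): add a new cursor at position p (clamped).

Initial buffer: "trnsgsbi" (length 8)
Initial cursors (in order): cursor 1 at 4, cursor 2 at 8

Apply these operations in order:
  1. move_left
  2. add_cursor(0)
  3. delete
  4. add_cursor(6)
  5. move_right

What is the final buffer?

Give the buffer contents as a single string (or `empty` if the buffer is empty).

Answer: trsgsi

Derivation:
After op 1 (move_left): buffer="trnsgsbi" (len 8), cursors c1@3 c2@7, authorship ........
After op 2 (add_cursor(0)): buffer="trnsgsbi" (len 8), cursors c3@0 c1@3 c2@7, authorship ........
After op 3 (delete): buffer="trsgsi" (len 6), cursors c3@0 c1@2 c2@5, authorship ......
After op 4 (add_cursor(6)): buffer="trsgsi" (len 6), cursors c3@0 c1@2 c2@5 c4@6, authorship ......
After op 5 (move_right): buffer="trsgsi" (len 6), cursors c3@1 c1@3 c2@6 c4@6, authorship ......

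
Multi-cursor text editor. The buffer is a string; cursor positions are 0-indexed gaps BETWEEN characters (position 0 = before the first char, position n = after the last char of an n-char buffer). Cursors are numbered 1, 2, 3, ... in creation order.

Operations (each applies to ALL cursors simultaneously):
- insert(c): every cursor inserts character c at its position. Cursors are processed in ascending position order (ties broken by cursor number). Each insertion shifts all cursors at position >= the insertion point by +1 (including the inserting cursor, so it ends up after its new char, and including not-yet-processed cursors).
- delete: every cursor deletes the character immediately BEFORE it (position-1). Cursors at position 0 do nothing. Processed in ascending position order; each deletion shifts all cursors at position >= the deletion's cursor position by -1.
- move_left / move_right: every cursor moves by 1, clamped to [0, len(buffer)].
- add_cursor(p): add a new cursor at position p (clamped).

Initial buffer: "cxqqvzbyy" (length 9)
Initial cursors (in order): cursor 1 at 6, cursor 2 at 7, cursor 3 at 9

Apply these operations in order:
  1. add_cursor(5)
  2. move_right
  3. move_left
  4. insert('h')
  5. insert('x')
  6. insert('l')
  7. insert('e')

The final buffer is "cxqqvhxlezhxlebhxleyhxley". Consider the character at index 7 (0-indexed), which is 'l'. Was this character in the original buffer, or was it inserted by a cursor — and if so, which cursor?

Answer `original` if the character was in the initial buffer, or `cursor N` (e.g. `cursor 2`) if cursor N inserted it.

After op 1 (add_cursor(5)): buffer="cxqqvzbyy" (len 9), cursors c4@5 c1@6 c2@7 c3@9, authorship .........
After op 2 (move_right): buffer="cxqqvzbyy" (len 9), cursors c4@6 c1@7 c2@8 c3@9, authorship .........
After op 3 (move_left): buffer="cxqqvzbyy" (len 9), cursors c4@5 c1@6 c2@7 c3@8, authorship .........
After op 4 (insert('h')): buffer="cxqqvhzhbhyhy" (len 13), cursors c4@6 c1@8 c2@10 c3@12, authorship .....4.1.2.3.
After op 5 (insert('x')): buffer="cxqqvhxzhxbhxyhxy" (len 17), cursors c4@7 c1@10 c2@13 c3@16, authorship .....44.11.22.33.
After op 6 (insert('l')): buffer="cxqqvhxlzhxlbhxlyhxly" (len 21), cursors c4@8 c1@12 c2@16 c3@20, authorship .....444.111.222.333.
After op 7 (insert('e')): buffer="cxqqvhxlezhxlebhxleyhxley" (len 25), cursors c4@9 c1@14 c2@19 c3@24, authorship .....4444.1111.2222.3333.
Authorship (.=original, N=cursor N): . . . . . 4 4 4 4 . 1 1 1 1 . 2 2 2 2 . 3 3 3 3 .
Index 7: author = 4

Answer: cursor 4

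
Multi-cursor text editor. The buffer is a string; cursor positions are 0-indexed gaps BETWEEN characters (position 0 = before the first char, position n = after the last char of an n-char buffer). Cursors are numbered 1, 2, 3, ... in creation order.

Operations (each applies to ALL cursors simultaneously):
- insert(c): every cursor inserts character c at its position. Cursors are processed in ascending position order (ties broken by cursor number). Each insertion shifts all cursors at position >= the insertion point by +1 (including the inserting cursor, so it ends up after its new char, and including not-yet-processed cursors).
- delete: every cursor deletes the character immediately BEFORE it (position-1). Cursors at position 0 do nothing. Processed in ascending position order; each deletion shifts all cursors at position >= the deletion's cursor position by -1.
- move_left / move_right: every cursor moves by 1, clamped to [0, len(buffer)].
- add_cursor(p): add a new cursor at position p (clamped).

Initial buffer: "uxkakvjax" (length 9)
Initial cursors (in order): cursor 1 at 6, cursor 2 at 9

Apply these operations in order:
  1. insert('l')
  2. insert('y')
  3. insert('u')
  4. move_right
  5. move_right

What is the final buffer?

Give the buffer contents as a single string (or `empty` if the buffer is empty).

Answer: uxkakvlyujaxlyu

Derivation:
After op 1 (insert('l')): buffer="uxkakvljaxl" (len 11), cursors c1@7 c2@11, authorship ......1...2
After op 2 (insert('y')): buffer="uxkakvlyjaxly" (len 13), cursors c1@8 c2@13, authorship ......11...22
After op 3 (insert('u')): buffer="uxkakvlyujaxlyu" (len 15), cursors c1@9 c2@15, authorship ......111...222
After op 4 (move_right): buffer="uxkakvlyujaxlyu" (len 15), cursors c1@10 c2@15, authorship ......111...222
After op 5 (move_right): buffer="uxkakvlyujaxlyu" (len 15), cursors c1@11 c2@15, authorship ......111...222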